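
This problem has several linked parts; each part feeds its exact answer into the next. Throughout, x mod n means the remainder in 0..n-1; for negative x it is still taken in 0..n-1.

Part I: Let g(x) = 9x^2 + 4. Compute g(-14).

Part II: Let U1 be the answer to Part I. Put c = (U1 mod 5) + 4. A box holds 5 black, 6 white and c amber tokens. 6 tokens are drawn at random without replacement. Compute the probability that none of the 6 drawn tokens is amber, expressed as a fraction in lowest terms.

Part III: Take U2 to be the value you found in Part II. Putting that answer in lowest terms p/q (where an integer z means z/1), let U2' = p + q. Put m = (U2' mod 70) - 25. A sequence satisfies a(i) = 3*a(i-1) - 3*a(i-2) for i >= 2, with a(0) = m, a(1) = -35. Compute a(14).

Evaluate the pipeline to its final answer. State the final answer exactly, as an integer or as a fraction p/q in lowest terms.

Part I: 9*(-14)^2 + 4 = (1764) + (4) = 1768; answer 1768
Part II: U1 = 1768; c = 7; total draws C(18,6) = 18564; favorable C(11,6) = 462; P = 11/442; answer 11/442
Part III: U2 = 11/442; threaded value p + q = 453; m = 8; a(2) = 3*(-35) - 3*(8) = -129; iterating: a(2)=-129, a(3)=-282, a(4)=-459, a(5)=-531, a(6)=-216, a(7)=945, a(8)=3483, a(9)=7614, a(10)=12393, a(11)=14337, a(12)=5832, a(13)=-25515, a(14)=-94041; answer -94041

-94041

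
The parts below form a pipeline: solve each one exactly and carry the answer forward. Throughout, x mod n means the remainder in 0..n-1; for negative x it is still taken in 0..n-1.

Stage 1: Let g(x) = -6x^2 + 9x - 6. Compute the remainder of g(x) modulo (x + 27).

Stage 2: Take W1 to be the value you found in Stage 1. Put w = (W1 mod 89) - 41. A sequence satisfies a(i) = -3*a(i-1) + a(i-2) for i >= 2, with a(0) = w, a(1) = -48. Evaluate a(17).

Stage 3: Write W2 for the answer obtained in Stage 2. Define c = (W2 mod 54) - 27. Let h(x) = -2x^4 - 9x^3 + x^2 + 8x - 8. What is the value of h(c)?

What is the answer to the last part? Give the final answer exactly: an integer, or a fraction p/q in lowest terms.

Stage 1: remainder = value at the root: -6*(-27)^2 + 9*(-27)^1 - 6 = (-4374) + (-243) + (-6) = -4623; answer -4623
Stage 2: W1 = -4623; w = -36; a(2) = -3*(-48) + 1*(-36) = 108; iterating: a(2)=108, a(3)=-372, a(4)=1224, a(5)=-4044, a(6)=13356, a(7)=-44112, a(8)=145692, a(9)=-481188, a(10)=1589256, a(11)=-5248956, a(12)=17336124, a(13)=-57257328, a(14)=189108108, a(15)=-624581652, a(16)=2062853064, a(17)=-6813140844; answer -6813140844
Stage 3: W2 = -6813140844; c = -21; -2*(-21)^4 - 9*(-21)^3 + 1*(-21)^2 + 8*(-21)^1 - 8 = (-388962) + (83349) + (441) + (-168) + (-8) = -305348; answer -305348

-305348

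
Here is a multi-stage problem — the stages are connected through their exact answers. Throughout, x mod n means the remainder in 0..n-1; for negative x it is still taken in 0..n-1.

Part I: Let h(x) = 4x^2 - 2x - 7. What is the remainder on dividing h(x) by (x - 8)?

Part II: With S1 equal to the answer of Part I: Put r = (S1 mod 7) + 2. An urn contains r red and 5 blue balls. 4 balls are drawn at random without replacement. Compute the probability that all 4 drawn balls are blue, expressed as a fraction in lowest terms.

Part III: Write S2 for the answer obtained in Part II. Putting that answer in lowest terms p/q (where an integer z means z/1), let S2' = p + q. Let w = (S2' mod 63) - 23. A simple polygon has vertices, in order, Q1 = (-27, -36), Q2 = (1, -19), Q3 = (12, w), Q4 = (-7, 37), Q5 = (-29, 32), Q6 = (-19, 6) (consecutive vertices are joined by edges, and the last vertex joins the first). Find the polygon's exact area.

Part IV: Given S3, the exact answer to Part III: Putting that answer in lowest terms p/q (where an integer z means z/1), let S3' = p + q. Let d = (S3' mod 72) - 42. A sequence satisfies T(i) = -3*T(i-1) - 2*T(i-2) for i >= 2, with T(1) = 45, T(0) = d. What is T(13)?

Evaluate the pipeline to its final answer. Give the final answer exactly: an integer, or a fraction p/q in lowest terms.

188415

Part I: remainder = value at the root: 4*(8)^2 - 2*(8)^1 - 7 = (256) + (-16) + (-7) = 233; answer 233
Part II: S1 = 233; r = 4; total draws C(9,4) = 126; favorable C(5,4) = 5; P = 5/126; answer 5/126
Part III: S2 = 5/126; threaded value p + q = 131; w = -18; cross terms: (-27*-19 - 1*-36)=549, (1*-18 - 12*-19)=210, (12*37 - -7*-18)=318, (-7*32 - -29*37)=849, (-29*6 - -19*32)=434, (-19*-36 - -27*6)=846; twice the area = |3206| = 3206; area = 1603; answer 1603
Part IV: S3 = 1603; threaded value p + q = 1604; d = -22; T(2) = -3*(45) - 2*(-22) = -91; iterating: T(2)=-91, T(3)=183, T(4)=-367, T(5)=735, T(6)=-1471, T(7)=2943, T(8)=-5887, T(9)=11775, T(10)=-23551, T(11)=47103, T(12)=-94207, T(13)=188415; answer 188415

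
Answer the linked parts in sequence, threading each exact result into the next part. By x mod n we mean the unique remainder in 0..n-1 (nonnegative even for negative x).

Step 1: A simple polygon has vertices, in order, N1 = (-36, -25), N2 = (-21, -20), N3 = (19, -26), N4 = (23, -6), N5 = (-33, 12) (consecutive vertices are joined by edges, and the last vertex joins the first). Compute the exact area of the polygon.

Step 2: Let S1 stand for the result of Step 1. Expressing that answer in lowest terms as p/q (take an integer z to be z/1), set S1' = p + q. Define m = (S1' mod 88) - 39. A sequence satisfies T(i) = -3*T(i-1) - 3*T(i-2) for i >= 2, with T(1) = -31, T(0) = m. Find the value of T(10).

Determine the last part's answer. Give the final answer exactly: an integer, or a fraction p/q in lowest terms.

Step 1: cross terms: (-36*-20 - -21*-25)=195, (-21*-26 - 19*-20)=926, (19*-6 - 23*-26)=484, (23*12 - -33*-6)=78, (-33*-25 - -36*12)=1257; twice the area = |2940| = 2940; area = 1470; answer 1470
Step 2: S1 = 1470; threaded value p + q = 1471; m = 24; T(2) = -3*(-31) - 3*(24) = 21; iterating: T(2)=21, T(3)=30, T(4)=-153, T(5)=369, T(6)=-648, T(7)=837, T(8)=-567, T(9)=-810, T(10)=4131; answer 4131

4131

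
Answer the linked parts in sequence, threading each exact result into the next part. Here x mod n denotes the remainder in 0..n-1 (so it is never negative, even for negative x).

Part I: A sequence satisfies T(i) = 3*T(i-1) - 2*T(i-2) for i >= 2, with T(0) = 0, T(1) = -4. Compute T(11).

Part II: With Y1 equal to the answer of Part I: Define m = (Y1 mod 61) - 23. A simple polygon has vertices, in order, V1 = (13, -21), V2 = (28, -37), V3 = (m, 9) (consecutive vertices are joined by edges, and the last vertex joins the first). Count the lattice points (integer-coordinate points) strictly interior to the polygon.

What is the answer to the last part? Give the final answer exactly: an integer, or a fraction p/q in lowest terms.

312

Part I: T(2) = 3*(-4) - 2*(0) = -12; iterating: T(2)=-12, T(3)=-28, T(4)=-60, T(5)=-124, T(6)=-252, T(7)=-508, T(8)=-1020, T(9)=-2044, T(10)=-4092, T(11)=-8188; answer -8188
Part II: Y1 = -8188; m = 24; cross terms: (13*-37 - 28*-21)=107, (28*9 - 24*-37)=1140, (24*-21 - 13*9)=-621; twice the area = |626| = 626; area = 313; boundary points = 1 + 2 + 1 = 4; strictly interior points = area - boundary/2 + 1 = 312; answer 312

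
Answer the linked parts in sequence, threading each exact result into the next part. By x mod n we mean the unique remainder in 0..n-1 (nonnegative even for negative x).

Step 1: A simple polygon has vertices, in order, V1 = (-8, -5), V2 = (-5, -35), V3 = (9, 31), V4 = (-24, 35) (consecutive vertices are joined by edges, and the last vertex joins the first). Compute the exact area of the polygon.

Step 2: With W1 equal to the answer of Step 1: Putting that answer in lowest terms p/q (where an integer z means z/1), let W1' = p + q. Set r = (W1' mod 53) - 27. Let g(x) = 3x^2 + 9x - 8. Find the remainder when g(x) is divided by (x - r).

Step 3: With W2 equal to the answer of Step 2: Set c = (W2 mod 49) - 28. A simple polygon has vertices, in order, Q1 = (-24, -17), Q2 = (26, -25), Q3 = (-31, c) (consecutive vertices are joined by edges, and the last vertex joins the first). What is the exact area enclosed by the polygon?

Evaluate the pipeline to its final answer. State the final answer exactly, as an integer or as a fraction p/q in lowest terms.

Step 1: cross terms: (-8*-35 - -5*-5)=255, (-5*31 - 9*-35)=160, (9*35 - -24*31)=1059, (-24*-5 - -8*35)=400; twice the area = |1874| = 1874; area = 937; answer 937
Step 2: W1 = 937; threaded value p + q = 938; r = 10; remainder = value at the root: 3*(10)^2 + 9*(10)^1 - 8 = (300) + (90) + (-8) = 382; answer 382
Step 3: W2 = 382; c = 11; cross terms: (-24*-25 - 26*-17)=1042, (26*11 - -31*-25)=-489, (-31*-17 - -24*11)=791; twice the area = |1344| = 1344; area = 672; answer 672

672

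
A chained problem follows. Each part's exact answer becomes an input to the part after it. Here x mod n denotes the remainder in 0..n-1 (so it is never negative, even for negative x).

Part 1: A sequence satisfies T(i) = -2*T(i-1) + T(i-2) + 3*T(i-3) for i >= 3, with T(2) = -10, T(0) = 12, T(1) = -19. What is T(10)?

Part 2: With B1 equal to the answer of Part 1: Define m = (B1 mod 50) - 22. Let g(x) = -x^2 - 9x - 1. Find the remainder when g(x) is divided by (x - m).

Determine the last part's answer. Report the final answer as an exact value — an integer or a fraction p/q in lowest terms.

-137

Part 1: T(3) = -2*(-10) + 1*(-19) + 3*(12) = 37; iterating: T(3)=37, T(4)=-141, T(5)=289, T(6)=-608, T(7)=1082, T(8)=-1905, T(9)=3068, T(10)=-4795; answer -4795
Part 2: B1 = -4795; m = -17; remainder = value at the root: -1*(-17)^2 - 9*(-17)^1 - 1 = (-289) + (153) + (-1) = -137; answer -137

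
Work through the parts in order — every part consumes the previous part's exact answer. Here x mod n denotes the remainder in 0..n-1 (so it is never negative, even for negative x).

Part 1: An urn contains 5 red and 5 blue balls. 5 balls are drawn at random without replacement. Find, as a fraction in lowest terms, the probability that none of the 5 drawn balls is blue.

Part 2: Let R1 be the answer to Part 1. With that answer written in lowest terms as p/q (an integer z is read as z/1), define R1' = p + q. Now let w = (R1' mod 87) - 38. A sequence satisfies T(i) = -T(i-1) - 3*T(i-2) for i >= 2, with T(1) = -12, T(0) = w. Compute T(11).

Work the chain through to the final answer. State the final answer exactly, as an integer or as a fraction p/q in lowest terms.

777

Part 1: total draws C(10,5) = 252; favorable C(5,5) = 1; P = 1/252; answer 1/252
Part 2: R1 = 1/252; threaded value p + q = 253; w = 41; T(2) = -1*(-12) - 3*(41) = -111; iterating: T(2)=-111, T(3)=147, T(4)=186, T(5)=-627, T(6)=69, T(7)=1812, T(8)=-2019, T(9)=-3417, T(10)=9474, T(11)=777; answer 777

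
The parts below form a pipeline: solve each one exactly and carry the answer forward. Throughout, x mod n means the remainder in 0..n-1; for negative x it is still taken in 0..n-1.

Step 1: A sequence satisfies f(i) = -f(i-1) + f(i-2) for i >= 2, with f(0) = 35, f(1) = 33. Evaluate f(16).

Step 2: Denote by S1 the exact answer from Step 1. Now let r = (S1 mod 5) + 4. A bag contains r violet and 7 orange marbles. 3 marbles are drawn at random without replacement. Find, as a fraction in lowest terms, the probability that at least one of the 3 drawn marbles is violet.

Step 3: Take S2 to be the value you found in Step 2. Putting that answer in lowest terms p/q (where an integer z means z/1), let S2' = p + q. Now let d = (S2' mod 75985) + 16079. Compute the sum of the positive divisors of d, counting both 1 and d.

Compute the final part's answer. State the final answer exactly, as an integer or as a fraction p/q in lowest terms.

Step 1: f(2) = -1*(33) + 1*(35) = 2; iterating: f(2)=2, f(3)=31, f(4)=-29, f(5)=60, f(6)=-89, f(7)=149, f(8)=-238, f(9)=387, f(10)=-625, f(11)=1012, f(12)=-1637, f(13)=2649, f(14)=-4286, f(15)=6935, f(16)=-11221; answer -11221
Step 2: S1 = -11221; r = 8; total draws C(15,3) = 455; complement C(7,3) = 35; favorable 455 - 35 = 420; P = 12/13; answer 12/13
Step 3: S2 = 12/13; threaded value p + q = 25; d = 16104; 16104 = 2^3 * 3 * 11 * 61; sigma = (1 + 2 + 4 + 8) * (1 + 3) * (1 + 11) * (1 + 61) = 15 * 4 * 12 * 62 = 44640; answer 44640

44640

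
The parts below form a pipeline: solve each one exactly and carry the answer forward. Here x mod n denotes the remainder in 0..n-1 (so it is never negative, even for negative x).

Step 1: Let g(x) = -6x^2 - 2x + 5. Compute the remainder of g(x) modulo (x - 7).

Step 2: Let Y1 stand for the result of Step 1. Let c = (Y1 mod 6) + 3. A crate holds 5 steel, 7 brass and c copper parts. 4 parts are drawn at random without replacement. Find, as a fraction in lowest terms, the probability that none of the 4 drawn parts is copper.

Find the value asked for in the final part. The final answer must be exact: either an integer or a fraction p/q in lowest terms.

Step 1: remainder = value at the root: -6*(7)^2 - 2*(7)^1 + 5 = (-294) + (-14) + (5) = -303; answer -303
Step 2: Y1 = -303; c = 6; total draws C(18,4) = 3060; favorable C(12,4) = 495; P = 11/68; answer 11/68

11/68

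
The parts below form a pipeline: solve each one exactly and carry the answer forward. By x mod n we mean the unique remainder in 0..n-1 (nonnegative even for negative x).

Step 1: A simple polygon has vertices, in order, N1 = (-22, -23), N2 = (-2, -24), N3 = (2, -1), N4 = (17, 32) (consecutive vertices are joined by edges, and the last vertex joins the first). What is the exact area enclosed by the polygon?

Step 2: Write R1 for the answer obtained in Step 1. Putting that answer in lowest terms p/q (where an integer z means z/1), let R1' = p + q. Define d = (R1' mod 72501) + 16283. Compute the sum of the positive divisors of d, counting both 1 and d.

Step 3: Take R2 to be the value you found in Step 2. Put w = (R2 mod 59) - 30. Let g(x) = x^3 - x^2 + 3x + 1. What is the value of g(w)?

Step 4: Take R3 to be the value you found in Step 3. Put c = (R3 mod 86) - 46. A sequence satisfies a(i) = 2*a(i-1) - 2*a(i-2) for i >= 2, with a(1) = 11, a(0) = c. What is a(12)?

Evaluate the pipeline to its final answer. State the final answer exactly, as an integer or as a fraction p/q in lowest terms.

1280

Step 1: cross terms: (-22*-24 - -2*-23)=482, (-2*-1 - 2*-24)=50, (2*32 - 17*-1)=81, (17*-23 - -22*32)=313; twice the area = |926| = 926; area = 463; answer 463
Step 2: R1 = 463; threaded value p + q = 464; d = 16747; 16747 is prime, so its only divisors are 1 and 16747; sigma = 1 + 16747 = 16748; answer 16748
Step 3: R2 = 16748; w = 21; 1*(21)^3 - 1*(21)^2 + 3*(21)^1 + 1 = (9261) + (-441) + (63) + (1) = 8884; answer 8884
Step 4: R3 = 8884; c = -20; a(2) = 2*(11) - 2*(-20) = 62; iterating: a(2)=62, a(3)=102, a(4)=80, a(5)=-44, a(6)=-248, a(7)=-408, a(8)=-320, a(9)=176, a(10)=992, a(11)=1632, a(12)=1280; answer 1280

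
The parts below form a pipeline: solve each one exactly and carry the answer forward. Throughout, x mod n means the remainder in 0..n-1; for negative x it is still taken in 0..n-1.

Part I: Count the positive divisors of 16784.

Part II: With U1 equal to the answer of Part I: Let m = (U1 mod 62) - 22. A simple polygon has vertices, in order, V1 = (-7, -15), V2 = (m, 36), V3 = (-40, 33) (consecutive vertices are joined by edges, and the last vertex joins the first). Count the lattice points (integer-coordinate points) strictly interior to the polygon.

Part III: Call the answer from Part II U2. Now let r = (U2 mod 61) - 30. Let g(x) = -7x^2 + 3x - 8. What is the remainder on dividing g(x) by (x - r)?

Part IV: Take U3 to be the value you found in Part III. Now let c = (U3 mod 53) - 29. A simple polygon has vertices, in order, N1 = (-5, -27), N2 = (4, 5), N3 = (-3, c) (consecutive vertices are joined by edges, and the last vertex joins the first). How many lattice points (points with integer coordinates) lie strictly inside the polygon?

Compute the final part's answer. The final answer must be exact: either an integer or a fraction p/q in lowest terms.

14

Part I: 16784 = 2^4 * 1049; number of divisors = (4+1) * (1+1) = 10; answer 10
Part II: U1 = 10; m = -12; cross terms: (-7*36 - -12*-15)=-432, (-12*33 - -40*36)=1044, (-40*-15 - -7*33)=831; twice the area = |1443| = 1443; area = 1443/2; boundary points = 1 + 1 + 3 = 5; strictly interior points = area - boundary/2 + 1 = 720; answer 720
Part III: U2 = 720; r = 19; remainder = value at the root: -7*(19)^2 + 3*(19)^1 - 8 = (-2527) + (57) + (-8) = -2478; answer -2478
Part IV: U3 = -2478; c = -16; cross terms: (-5*5 - 4*-27)=83, (4*-16 - -3*5)=-49, (-3*-27 - -5*-16)=1; twice the area = |35| = 35; area = 35/2; boundary points = 1 + 7 + 1 = 9; strictly interior points = area - boundary/2 + 1 = 14; answer 14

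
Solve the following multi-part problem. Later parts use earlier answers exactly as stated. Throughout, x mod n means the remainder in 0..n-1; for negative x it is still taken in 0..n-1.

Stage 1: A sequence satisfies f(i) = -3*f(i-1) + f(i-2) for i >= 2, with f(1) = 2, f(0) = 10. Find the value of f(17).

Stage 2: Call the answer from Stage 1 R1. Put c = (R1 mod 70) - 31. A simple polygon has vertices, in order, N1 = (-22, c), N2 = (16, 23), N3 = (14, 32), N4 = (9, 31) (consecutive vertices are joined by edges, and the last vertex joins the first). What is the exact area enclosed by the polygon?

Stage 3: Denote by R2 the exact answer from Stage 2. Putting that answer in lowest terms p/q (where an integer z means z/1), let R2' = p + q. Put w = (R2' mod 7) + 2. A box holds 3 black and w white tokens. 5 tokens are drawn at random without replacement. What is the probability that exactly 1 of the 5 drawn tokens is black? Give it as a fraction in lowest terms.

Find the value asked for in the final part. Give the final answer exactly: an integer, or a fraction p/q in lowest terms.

Stage 1: f(2) = -3*(2) + 1*(10) = 4; iterating: f(2)=4, f(3)=-10, f(4)=34, f(5)=-112, f(6)=370, f(7)=-1222, f(8)=4036, f(9)=-13330, f(10)=44026, f(11)=-145408, f(12)=480250, f(13)=-1586158, f(14)=5238724, f(15)=-17302330, f(16)=57145714, f(17)=-188739472; answer -188739472
Stage 2: R1 = -188739472; c = 27; cross terms: (-22*23 - 16*27)=-938, (16*32 - 14*23)=190, (14*31 - 9*32)=146, (9*27 - -22*31)=925; twice the area = |323| = 323; area = 323/2; answer 323/2
Stage 3: R2 = 323/2; threaded value p + q = 325; w = 5; total draws C(8,5) = 56; favorable C(3,1)*C(5,4) = 15; P = 15/56; answer 15/56

15/56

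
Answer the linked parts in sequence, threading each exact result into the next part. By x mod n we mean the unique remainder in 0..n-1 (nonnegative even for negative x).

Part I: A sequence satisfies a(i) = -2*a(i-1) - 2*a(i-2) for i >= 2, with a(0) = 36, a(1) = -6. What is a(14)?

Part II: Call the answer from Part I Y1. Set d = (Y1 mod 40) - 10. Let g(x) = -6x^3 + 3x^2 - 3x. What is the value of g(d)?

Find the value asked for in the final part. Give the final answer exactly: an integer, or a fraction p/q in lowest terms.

Part I: a(2) = -2*(-6) - 2*(36) = -60; iterating: a(2)=-60, a(3)=132, a(4)=-144, a(5)=24, a(6)=240, a(7)=-528, a(8)=576, a(9)=-96, a(10)=-960, a(11)=2112, a(12)=-2304, a(13)=384, a(14)=3840; answer 3840
Part II: Y1 = 3840; d = -10; -6*(-10)^3 + 3*(-10)^2 - 3*(-10)^1 = (6000) + (300) + (30) = 6330; answer 6330

6330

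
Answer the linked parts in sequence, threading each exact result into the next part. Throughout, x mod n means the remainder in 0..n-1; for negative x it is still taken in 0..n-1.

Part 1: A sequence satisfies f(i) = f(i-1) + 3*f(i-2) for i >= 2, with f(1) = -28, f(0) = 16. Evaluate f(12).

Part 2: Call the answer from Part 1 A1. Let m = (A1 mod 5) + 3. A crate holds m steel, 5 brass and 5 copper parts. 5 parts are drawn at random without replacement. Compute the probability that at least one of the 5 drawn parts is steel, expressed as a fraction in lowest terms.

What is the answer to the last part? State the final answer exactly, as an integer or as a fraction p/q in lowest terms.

Part 1: f(2) = 1*(-28) + 3*(16) = 20; iterating: f(2)=20, f(3)=-64, f(4)=-4, f(5)=-196, f(6)=-208, f(7)=-796, f(8)=-1420, f(9)=-3808, f(10)=-8068, f(11)=-19492, f(12)=-43696; answer -43696
Part 2: A1 = -43696; m = 7; total draws C(17,5) = 6188; complement C(10,5) = 252; favorable 6188 - 252 = 5936; P = 212/221; answer 212/221

212/221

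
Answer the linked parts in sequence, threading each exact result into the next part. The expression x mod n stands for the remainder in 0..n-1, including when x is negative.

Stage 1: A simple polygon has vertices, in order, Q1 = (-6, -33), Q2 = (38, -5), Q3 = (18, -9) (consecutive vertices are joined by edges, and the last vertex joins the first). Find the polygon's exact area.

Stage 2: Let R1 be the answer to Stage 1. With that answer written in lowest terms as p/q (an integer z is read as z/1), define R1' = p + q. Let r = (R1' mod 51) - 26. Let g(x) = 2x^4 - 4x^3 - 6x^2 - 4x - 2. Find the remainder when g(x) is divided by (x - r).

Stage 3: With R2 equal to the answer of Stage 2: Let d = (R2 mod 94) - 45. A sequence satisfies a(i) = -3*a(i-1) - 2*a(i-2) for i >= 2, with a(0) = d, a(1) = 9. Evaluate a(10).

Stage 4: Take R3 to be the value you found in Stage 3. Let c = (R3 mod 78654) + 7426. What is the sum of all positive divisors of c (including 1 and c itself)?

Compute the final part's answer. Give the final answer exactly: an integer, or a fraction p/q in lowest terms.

Stage 1: cross terms: (-6*-5 - 38*-33)=1284, (38*-9 - 18*-5)=-252, (18*-33 - -6*-9)=-648; twice the area = |384| = 384; area = 192; answer 192
Stage 2: R1 = 192; threaded value p + q = 193; r = 14; remainder = value at the root: 2*(14)^4 - 4*(14)^3 - 6*(14)^2 - 4*(14)^1 - 2 = (76832) + (-10976) + (-1176) + (-56) + (-2) = 64622; answer 64622
Stage 3: R2 = 64622; d = -1; a(2) = -3*(9) - 2*(-1) = -25; iterating: a(2)=-25, a(3)=57, a(4)=-121, a(5)=249, a(6)=-505, a(7)=1017, a(8)=-2041, a(9)=4089, a(10)=-8185; answer -8185
Stage 4: R3 = -8185; c = 77895; 77895 = 3^3 * 5 * 577; sigma = (1 + 3 + 9 + 27) * (1 + 5) * (1 + 577) = 40 * 6 * 578 = 138720; answer 138720

138720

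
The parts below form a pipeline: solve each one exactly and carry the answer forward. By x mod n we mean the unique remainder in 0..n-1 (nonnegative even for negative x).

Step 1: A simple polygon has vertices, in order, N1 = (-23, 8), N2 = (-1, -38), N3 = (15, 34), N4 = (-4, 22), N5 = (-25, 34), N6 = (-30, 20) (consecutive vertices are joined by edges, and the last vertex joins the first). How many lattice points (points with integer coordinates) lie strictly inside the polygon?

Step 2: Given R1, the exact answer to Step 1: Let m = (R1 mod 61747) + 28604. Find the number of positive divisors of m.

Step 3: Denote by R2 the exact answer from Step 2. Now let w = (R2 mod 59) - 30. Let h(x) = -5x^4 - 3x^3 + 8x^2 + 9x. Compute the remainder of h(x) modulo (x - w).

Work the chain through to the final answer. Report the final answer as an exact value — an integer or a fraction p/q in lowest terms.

-1613016

Step 1: cross terms: (-23*-38 - -1*8)=882, (-1*34 - 15*-38)=536, (15*22 - -4*34)=466, (-4*34 - -25*22)=414, (-25*20 - -30*34)=520, (-30*8 - -23*20)=220; twice the area = |3038| = 3038; area = 1519; boundary points = 2 + 8 + 1 + 3 + 1 + 1 = 16; strictly interior points = area - boundary/2 + 1 = 1512; answer 1512
Step 2: R1 = 1512; m = 30116; 30116 = 2^2 * 7529; number of divisors = (2+1) * (1+1) = 6; answer 6
Step 3: R2 = 6; w = -24; remainder = value at the root: -5*(-24)^4 - 3*(-24)^3 + 8*(-24)^2 + 9*(-24)^1 = (-1658880) + (41472) + (4608) + (-216) = -1613016; answer -1613016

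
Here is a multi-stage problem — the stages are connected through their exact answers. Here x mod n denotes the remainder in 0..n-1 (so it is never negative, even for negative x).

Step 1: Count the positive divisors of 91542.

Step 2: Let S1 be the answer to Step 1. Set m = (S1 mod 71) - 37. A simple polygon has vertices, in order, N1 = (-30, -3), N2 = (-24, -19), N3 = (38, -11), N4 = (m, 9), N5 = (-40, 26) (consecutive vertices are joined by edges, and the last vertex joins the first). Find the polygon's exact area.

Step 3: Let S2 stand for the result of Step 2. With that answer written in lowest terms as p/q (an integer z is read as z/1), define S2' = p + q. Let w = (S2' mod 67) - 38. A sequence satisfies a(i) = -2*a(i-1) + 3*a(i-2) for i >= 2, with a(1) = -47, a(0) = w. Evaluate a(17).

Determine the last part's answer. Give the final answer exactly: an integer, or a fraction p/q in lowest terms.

Step 1: 91542 = 2 * 3 * 11 * 19 * 73; number of divisors = (1+1) * (1+1) * (1+1) * (1+1) * (1+1) = 32; answer 32
Step 2: S1 = 32; m = -5; cross terms: (-30*-19 - -24*-3)=498, (-24*-11 - 38*-19)=986, (38*9 - -5*-11)=287, (-5*26 - -40*9)=230, (-40*-3 - -30*26)=900; twice the area = |2901| = 2901; area = 2901/2; answer 2901/2
Step 3: S2 = 2901/2; threaded value p + q = 2903; w = -16; a(2) = -2*(-47) + 3*(-16) = 46; iterating: a(2)=46, a(3)=-233, a(4)=604, a(5)=-1907, a(6)=5626, a(7)=-16973, a(8)=50824, a(9)=-152567, a(10)=457606, a(11)=-1372913, a(12)=4118644, a(13)=-12356027, a(14)=37067986, a(15)=-111204053, a(16)=333612064, a(17)=-1000836287; answer -1000836287

-1000836287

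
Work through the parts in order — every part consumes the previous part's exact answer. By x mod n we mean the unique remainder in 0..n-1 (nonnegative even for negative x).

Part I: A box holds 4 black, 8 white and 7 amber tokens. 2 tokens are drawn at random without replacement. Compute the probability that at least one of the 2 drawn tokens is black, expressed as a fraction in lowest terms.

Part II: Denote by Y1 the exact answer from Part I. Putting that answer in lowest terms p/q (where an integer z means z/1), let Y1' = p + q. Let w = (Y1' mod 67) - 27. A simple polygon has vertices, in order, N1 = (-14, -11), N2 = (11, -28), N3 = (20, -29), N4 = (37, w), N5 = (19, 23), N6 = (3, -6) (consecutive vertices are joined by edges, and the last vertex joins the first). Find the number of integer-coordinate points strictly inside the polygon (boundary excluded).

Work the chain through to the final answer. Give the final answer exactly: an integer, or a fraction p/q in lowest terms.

Part I: total draws C(19,2) = 171; complement C(15,2) = 105; favorable 171 - 105 = 66; P = 22/57; answer 22/57
Part II: Y1 = 22/57; threaded value p + q = 79; w = -15; cross terms: (-14*-28 - 11*-11)=513, (11*-29 - 20*-28)=241, (20*-15 - 37*-29)=773, (37*23 - 19*-15)=1136, (19*-6 - 3*23)=-183, (3*-11 - -14*-6)=-117; twice the area = |2363| = 2363; area = 2363/2; boundary points = 1 + 1 + 1 + 2 + 1 + 1 = 7; strictly interior points = area - boundary/2 + 1 = 1179; answer 1179

1179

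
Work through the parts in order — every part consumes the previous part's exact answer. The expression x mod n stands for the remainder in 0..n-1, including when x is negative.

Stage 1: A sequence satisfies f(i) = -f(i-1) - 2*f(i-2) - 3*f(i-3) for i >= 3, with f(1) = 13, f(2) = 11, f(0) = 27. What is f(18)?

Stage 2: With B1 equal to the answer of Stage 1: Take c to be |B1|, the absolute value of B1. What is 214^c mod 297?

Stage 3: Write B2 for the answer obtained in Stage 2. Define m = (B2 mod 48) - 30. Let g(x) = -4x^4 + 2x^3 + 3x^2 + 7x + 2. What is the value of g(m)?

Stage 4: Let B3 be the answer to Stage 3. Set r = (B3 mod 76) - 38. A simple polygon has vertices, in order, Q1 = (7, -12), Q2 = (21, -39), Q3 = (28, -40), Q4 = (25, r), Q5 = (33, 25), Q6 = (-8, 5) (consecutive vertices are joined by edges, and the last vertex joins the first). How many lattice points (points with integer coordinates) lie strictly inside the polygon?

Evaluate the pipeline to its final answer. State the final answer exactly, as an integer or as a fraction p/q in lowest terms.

Stage 1: f(3) = -1*(11) - 2*(13) - 3*(27) = -118; iterating: f(3)=-118, f(4)=57, f(5)=146, f(6)=94, f(7)=-557, f(8)=-69, f(9)=901, f(10)=908, f(11)=-2503, f(12)=-2016, f(13)=4298, f(14)=7243, f(15)=-9791, f(16)=-17589, f(17)=15442, f(18)=49109; answer 49109
Stage 2: B1 = 49109; c = 49109; squarings mod 297: 214^1=214, 214^2=58, 214^4=97, 214^8=202, 214^16=115, 214^32=157, 214^64=295, 214^128=4, 214^256=16, 214^512=256, 214^1024=196, 214^2048=103, 214^4096=214, 214^8192=58, 214^16384=97, 214^32768=202; 214^49109 = 214^1 * 214^4 * 214^16 * 214^64 * 214^128 * 214^256 * 214^512 * 214^1024 * 214^2048 * 214^4096 * 214^8192 * 214^32768 = 130 (mod 297); answer 130
Stage 3: B2 = 130; m = 4; -4*(4)^4 + 2*(4)^3 + 3*(4)^2 + 7*(4)^1 + 2 = (-1024) + (128) + (48) + (28) + (2) = -818; answer -818
Stage 4: B3 = -818; r = -20; cross terms: (7*-39 - 21*-12)=-21, (21*-40 - 28*-39)=252, (28*-20 - 25*-40)=440, (25*25 - 33*-20)=1285, (33*5 - -8*25)=365, (-8*-12 - 7*5)=61; twice the area = |2382| = 2382; area = 1191; boundary points = 1 + 1 + 1 + 1 + 1 + 1 = 6; strictly interior points = area - boundary/2 + 1 = 1189; answer 1189

1189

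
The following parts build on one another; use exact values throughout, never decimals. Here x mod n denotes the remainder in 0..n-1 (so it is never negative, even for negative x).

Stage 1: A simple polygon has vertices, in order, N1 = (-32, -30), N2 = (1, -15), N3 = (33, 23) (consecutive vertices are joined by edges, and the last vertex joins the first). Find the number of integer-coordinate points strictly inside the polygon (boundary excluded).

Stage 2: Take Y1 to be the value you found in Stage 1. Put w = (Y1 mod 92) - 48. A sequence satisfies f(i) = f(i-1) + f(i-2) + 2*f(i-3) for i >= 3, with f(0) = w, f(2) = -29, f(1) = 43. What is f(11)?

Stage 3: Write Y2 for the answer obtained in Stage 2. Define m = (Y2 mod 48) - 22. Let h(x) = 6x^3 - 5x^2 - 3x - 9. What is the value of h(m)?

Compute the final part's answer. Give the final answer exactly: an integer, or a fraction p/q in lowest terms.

90541

Stage 1: cross terms: (-32*-15 - 1*-30)=510, (1*23 - 33*-15)=518, (33*-30 - -32*23)=-254; twice the area = |774| = 774; area = 387; boundary points = 3 + 2 + 1 = 6; strictly interior points = area - boundary/2 + 1 = 385; answer 385
Stage 2: Y1 = 385; w = -31; f(3) = 1*(-29) + 1*(43) + 2*(-31) = -48; iterating: f(3)=-48, f(4)=9, f(5)=-97, f(6)=-184, f(7)=-263, f(8)=-641, f(9)=-1272, f(10)=-2439, f(11)=-4993; answer -4993
Stage 3: Y2 = -4993; m = 25; 6*(25)^3 - 5*(25)^2 - 3*(25)^1 - 9 = (93750) + (-3125) + (-75) + (-9) = 90541; answer 90541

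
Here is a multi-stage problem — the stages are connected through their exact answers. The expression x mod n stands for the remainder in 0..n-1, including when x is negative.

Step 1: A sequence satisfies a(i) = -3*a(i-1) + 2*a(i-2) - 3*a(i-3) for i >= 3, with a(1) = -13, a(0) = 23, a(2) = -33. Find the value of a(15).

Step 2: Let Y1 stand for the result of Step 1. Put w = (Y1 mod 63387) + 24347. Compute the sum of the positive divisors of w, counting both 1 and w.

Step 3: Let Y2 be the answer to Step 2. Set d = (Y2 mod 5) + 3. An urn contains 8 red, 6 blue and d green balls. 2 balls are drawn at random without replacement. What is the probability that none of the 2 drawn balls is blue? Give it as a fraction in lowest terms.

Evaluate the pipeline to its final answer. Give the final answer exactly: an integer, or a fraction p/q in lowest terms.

Step 1: a(3) = -3*(-33) + 2*(-13) - 3*(23) = 4; iterating: a(3)=4, a(4)=-39, a(5)=224, a(6)=-762, a(7)=2851, a(8)=-10749, a(9)=40235, a(10)=-150756, a(11)=564985, a(12)=-2117172, a(13)=7933754, a(14)=-29730561, a(15)=111410707; answer 111410707
Step 2: Y1 = 111410707; w = 64095; 64095 = 3 * 5 * 4273; sigma = (1 + 3) * (1 + 5) * (1 + 4273) = 4 * 6 * 4274 = 102576; answer 102576
Step 3: Y2 = 102576; d = 4; total draws C(18,2) = 153; favorable C(12,2) = 66; P = 22/51; answer 22/51

22/51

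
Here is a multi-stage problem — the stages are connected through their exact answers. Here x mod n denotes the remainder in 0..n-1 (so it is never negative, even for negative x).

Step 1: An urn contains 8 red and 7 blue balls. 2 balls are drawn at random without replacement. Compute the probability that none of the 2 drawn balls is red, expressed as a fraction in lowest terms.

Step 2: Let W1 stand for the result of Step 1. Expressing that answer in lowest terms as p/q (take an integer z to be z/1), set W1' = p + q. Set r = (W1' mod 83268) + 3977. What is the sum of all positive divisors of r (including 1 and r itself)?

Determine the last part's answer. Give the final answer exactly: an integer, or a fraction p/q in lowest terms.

Step 1: total draws C(15,2) = 105; favorable C(7,2) = 21; P = 1/5; answer 1/5
Step 2: W1 = 1/5; threaded value p + q = 6; r = 3983; 3983 = 7 * 569; sigma = (1 + 7) * (1 + 569) = 8 * 570 = 4560; answer 4560

4560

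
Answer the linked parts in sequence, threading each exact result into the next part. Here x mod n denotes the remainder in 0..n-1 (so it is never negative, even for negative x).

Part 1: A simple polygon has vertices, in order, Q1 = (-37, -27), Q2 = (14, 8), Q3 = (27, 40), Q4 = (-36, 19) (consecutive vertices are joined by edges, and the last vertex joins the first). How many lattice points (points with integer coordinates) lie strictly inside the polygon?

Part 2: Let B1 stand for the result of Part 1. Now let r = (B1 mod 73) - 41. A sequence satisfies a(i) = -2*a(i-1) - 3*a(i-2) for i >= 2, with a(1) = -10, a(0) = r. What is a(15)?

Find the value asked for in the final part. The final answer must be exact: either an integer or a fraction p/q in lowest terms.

Part 1: cross terms: (-37*8 - 14*-27)=82, (14*40 - 27*8)=344, (27*19 - -36*40)=1953, (-36*-27 - -37*19)=1675; twice the area = |4054| = 4054; area = 2027; boundary points = 1 + 1 + 21 + 1 = 24; strictly interior points = area - boundary/2 + 1 = 2016; answer 2016
Part 2: B1 = 2016; r = 4; a(2) = -2*(-10) - 3*(4) = 8; iterating: a(2)=8, a(3)=14, a(4)=-52, a(5)=62, a(6)=32, a(7)=-250, a(8)=404, a(9)=-58, a(10)=-1096, a(11)=2366, a(12)=-1444, a(13)=-4210, a(14)=12752, a(15)=-12874; answer -12874

-12874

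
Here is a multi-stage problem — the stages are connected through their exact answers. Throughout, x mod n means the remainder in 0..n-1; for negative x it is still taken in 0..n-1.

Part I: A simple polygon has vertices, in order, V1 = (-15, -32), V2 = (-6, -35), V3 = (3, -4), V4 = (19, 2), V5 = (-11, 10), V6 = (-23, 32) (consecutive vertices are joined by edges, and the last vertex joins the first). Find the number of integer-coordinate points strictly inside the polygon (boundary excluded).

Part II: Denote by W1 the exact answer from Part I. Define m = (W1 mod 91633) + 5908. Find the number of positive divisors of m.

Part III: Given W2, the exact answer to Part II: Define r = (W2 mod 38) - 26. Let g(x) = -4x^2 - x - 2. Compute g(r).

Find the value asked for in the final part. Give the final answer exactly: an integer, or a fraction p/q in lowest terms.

-16

Part I: cross terms: (-15*-35 - -6*-32)=333, (-6*-4 - 3*-35)=129, (3*2 - 19*-4)=82, (19*10 - -11*2)=212, (-11*32 - -23*10)=-122, (-23*-32 - -15*32)=1216; twice the area = |1850| = 1850; area = 925; boundary points = 3 + 1 + 2 + 2 + 2 + 8 = 18; strictly interior points = area - boundary/2 + 1 = 917; answer 917
Part II: W1 = 917; m = 6825; 6825 = 3 * 5^2 * 7 * 13; number of divisors = (1+1) * (2+1) * (1+1) * (1+1) = 24; answer 24
Part III: W2 = 24; r = -2; -4*(-2)^2 - 1*(-2)^1 - 2 = (-16) + (2) + (-2) = -16; answer -16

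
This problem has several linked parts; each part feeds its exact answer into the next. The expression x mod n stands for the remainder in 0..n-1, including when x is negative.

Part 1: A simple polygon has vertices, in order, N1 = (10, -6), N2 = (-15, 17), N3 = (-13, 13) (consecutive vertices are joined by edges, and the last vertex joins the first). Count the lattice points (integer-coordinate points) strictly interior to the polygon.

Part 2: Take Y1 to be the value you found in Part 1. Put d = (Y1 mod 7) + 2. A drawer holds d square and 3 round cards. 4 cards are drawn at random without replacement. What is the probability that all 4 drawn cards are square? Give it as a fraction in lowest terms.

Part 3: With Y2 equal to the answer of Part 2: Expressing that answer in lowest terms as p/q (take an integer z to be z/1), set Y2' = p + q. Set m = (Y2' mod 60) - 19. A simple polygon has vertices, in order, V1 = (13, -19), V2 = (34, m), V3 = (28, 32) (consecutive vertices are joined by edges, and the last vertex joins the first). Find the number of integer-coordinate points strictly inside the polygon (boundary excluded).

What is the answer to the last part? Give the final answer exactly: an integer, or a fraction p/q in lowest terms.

Part 1: cross terms: (10*17 - -15*-6)=80, (-15*13 - -13*17)=26, (-13*-6 - 10*13)=-52; twice the area = |54| = 54; area = 27; boundary points = 1 + 2 + 1 = 4; strictly interior points = area - boundary/2 + 1 = 26; answer 26
Part 2: Y1 = 26; d = 7; total draws C(10,4) = 210; favorable C(7,4) = 35; P = 1/6; answer 1/6
Part 3: Y2 = 1/6; threaded value p + q = 7; m = -12; cross terms: (13*-12 - 34*-19)=490, (34*32 - 28*-12)=1424, (28*-19 - 13*32)=-948; twice the area = |966| = 966; area = 483; boundary points = 7 + 2 + 3 = 12; strictly interior points = area - boundary/2 + 1 = 478; answer 478

478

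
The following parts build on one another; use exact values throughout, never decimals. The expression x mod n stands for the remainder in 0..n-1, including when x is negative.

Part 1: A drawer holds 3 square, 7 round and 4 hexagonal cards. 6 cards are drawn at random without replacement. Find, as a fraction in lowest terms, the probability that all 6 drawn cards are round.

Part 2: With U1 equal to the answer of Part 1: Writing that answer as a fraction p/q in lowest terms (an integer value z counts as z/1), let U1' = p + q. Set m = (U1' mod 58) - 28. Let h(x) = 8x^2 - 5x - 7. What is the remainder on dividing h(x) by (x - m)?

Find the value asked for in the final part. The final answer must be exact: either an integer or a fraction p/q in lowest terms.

Part 1: total draws C(14,6) = 3003; favorable C(7,6) = 7; P = 1/429; answer 1/429
Part 2: U1 = 1/429; threaded value p + q = 430; m = -4; remainder = value at the root: 8*(-4)^2 - 5*(-4)^1 - 7 = (128) + (20) + (-7) = 141; answer 141

141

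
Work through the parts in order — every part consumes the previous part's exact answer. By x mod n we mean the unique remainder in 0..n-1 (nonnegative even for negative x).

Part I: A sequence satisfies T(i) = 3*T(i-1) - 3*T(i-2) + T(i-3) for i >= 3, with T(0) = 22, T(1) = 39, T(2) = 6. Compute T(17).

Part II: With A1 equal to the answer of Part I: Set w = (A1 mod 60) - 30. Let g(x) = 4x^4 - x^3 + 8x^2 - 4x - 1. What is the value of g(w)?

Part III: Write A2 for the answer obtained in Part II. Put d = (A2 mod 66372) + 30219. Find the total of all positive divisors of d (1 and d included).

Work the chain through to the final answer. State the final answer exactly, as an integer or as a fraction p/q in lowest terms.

87552

Part I: T(3) = 3*(6) - 3*(39) + 1*(22) = -77; iterating: T(3)=-77, T(4)=-210, T(5)=-393, T(6)=-626, T(7)=-909, T(8)=-1242, T(9)=-1625, T(10)=-2058, T(11)=-2541, T(12)=-3074, T(13)=-3657, T(14)=-4290, T(15)=-4973, T(16)=-5706, T(17)=-6489; answer -6489
Part II: A1 = -6489; w = 21; 4*(21)^4 - 1*(21)^3 + 8*(21)^2 - 4*(21)^1 - 1 = (777924) + (-9261) + (3528) + (-84) + (-1) = 772106; answer 772106
Part III: A2 = 772106; d = 72233; 72233 = 7 * 17 * 607; sigma = (1 + 7) * (1 + 17) * (1 + 607) = 8 * 18 * 608 = 87552; answer 87552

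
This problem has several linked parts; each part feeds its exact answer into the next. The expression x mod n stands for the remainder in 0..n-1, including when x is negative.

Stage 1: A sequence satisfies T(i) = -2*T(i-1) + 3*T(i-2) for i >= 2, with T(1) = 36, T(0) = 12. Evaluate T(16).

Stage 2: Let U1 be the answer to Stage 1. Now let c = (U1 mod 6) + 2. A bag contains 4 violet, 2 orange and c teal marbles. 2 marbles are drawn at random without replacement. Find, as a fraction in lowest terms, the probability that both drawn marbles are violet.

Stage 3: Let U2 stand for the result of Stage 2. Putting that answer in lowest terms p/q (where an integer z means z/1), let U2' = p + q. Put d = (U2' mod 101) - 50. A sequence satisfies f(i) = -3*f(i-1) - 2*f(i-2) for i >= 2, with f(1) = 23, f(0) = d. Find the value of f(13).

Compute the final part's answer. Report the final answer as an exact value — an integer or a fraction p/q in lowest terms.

Stage 1: T(2) = -2*(36) + 3*(12) = -36; iterating: T(2)=-36, T(3)=180, T(4)=-468, T(5)=1476, T(6)=-4356, T(7)=13140, T(8)=-39348, T(9)=118116, T(10)=-354276, T(11)=1062900, T(12)=-3188628, T(13)=9565956, T(14)=-28697796, T(15)=86093460, T(16)=-258280308; answer -258280308
Stage 2: U1 = -258280308; c = 2; total draws C(8,2) = 28; favorable C(4,2) = 6; P = 3/14; answer 3/14
Stage 3: U2 = 3/14; threaded value p + q = 17; d = -33; f(2) = -3*(23) - 2*(-33) = -3; iterating: f(2)=-3, f(3)=-37, f(4)=117, f(5)=-277, f(6)=597, f(7)=-1237, f(8)=2517, f(9)=-5077, f(10)=10197, f(11)=-20437, f(12)=40917, f(13)=-81877; answer -81877

-81877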